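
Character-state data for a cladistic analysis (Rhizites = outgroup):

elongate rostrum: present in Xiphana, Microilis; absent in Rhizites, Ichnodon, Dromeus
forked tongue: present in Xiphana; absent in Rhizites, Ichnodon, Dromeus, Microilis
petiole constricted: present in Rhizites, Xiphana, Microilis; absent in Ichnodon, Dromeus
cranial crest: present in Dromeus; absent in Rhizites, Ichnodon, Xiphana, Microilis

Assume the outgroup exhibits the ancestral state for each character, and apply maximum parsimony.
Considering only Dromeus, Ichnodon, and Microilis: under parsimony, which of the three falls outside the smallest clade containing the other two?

Character polarity is set by the outgroup: the derived state is whichever differs from the outgroup's state, so for petiole constricted the derived state is 'absent', and for the remaining characters it is 'present'.
Only Microilis and Xiphana show the derived state 'present' for elongate rostrum, supporting them as a clade.
forked tongue: derived state 'present' in Xiphana only — an autapomorphy, so it tells us nothing about relationships among taxa.
petiole constricted: derived state 'absent' in Dromeus and Ichnodon only — synapomorphy for {Dromeus, Ichnodon}.
cranial crest (derived state 'present') is unique to Dromeus (autapomorphy; uninformative for grouping).
Most parsimonious ingroup topology: ((Ichnodon,Dromeus),(Xiphana,Microilis)).
Dromeus and Ichnodon share a more recent common ancestor with each other than either does with Microilis, so Microilis is the least closely related of the three.

Microilis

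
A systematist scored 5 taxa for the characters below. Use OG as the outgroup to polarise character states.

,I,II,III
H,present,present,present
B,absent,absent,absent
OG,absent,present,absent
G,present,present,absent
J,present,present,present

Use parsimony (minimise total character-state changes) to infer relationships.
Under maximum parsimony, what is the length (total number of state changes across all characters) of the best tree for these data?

Character polarity is set by the outgroup: the derived state is whichever differs from the outgroup's state, so for II the derived state is 'absent', and for the remaining characters it is 'present'.
I: derived state 'present' in G, H, and J only — synapomorphy for {G, H, J}.
II: derived state 'absent' in B only — an autapomorphy, so it tells us nothing about relationships among taxa.
Only H and J show the derived state 'present' for III, supporting them as a clade.
Most parsimonious ingroup topology: (B,(G,(J,H))).
Changes per character on this tree: I: 1; II: 1; III: 1.
Total = 3.

3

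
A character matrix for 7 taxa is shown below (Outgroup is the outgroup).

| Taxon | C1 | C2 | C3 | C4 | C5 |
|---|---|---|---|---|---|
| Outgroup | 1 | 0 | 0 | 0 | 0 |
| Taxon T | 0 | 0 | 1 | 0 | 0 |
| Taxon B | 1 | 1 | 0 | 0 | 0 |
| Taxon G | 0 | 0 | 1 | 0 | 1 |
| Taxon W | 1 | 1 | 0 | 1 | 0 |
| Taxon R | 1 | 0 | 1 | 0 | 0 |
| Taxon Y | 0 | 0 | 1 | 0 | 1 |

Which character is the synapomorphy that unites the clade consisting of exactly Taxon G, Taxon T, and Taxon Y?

C1

Character polarity is set by the outgroup: the derived state is whichever differs from the outgroup's state, so for C1 the derived state is '0', and for the remaining characters it is '1'.
C1 (derived state '0') is shared by Taxon G, Taxon T, and Taxon Y — a synapomorphy uniting that clade.
C2: derived state '1' in Taxon B and Taxon W only — synapomorphy for {Taxon B, Taxon W}.
C3 (derived state '1') is shared by Taxon G, Taxon R, Taxon T, and Taxon Y — a synapomorphy uniting that clade.
C4: derived state '1' in Taxon W only — an autapomorphy, so it tells us nothing about relationships among taxa.
Only Taxon G and Taxon Y show the derived state '1' for C5, supporting them as a clade.
Most parsimonious ingroup topology: (((Taxon T,(Taxon G,Taxon Y)),Taxon R),(Taxon B,Taxon W)).
The clade {Taxon G, Taxon T, Taxon Y} is supported by C1: its derived state '0' occurs in exactly those taxa and in no other taxon (including the outgroup).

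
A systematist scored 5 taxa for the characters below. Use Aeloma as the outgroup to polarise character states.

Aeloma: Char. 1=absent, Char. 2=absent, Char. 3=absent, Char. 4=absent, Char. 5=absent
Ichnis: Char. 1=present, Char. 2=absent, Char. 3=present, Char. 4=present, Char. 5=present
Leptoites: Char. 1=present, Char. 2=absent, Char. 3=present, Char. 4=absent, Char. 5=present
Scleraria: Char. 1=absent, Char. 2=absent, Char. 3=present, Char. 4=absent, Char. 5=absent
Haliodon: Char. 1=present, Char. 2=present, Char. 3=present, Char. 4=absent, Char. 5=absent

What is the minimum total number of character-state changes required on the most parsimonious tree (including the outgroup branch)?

5

The outgroup has state 'absent' for every character, so 'present' is the derived state throughout.
Char. 1: derived state 'present' in Haliodon, Ichnis, and Leptoites only — synapomorphy for {Haliodon, Ichnis, Leptoites}.
Char. 2: derived state 'present' in Haliodon only — an autapomorphy, so it tells us nothing about relationships among taxa.
Char. 3 (derived state 'present') is shared by all ingroup taxa — unites the whole ingroup.
Char. 4 (derived state 'present') is unique to Ichnis (autapomorphy; uninformative for grouping).
Only Ichnis and Leptoites show the derived state 'present' for Char. 5, supporting them as a clade.
Most parsimonious ingroup topology: (((Ichnis,Leptoites),Haliodon),Scleraria).
Changes per character on this tree: Char. 1: 1; Char. 2: 1; Char. 3: 1; Char. 4: 1; Char. 5: 1.
Total = 5.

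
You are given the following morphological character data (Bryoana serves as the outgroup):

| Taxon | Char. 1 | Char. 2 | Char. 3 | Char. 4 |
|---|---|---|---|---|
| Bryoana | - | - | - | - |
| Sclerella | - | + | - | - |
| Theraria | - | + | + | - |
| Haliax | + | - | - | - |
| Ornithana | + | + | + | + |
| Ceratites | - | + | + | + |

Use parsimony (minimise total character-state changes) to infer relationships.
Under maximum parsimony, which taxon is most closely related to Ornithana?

The outgroup has state '-' for every character, so '+' is the derived state throughout.
Char. 1 (state '+') occurs in Haliax and Ornithana but conflicts with the nesting implied by the other characters — most parsimoniously interpreted as homoplasy.
Char. 2: derived state '+' in Ceratites, Ornithana, Sclerella, and Theraria only — synapomorphy for {Ceratites, Ornithana, Sclerella, Theraria}.
Char. 3 (derived state '+') is shared by Ceratites, Ornithana, and Theraria — a synapomorphy uniting that clade.
Char. 4 (derived state '+') is shared by Ceratites and Ornithana — a synapomorphy uniting that clade.
Most parsimonious ingroup topology: ((Sclerella,(Theraria,(Ornithana,Ceratites))),Haliax).
Ornithana and Ceratites form a cherry on this tree, so they are sister taxa.

Ceratites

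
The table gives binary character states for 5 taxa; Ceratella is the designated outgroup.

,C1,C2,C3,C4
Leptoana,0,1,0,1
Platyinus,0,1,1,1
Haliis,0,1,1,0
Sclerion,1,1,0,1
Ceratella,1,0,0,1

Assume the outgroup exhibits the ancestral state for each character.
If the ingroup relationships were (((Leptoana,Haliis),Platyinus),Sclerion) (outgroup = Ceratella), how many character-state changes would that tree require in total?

5

Map each character onto (((Leptoana,Haliis),Platyinus),Sclerion) (rooted by Ceratella) and count the minimum state changes it requires (Fitch parsimony):
C1: 1; C2: 1; C3: 2; C4: 1.
Total tree length = 5.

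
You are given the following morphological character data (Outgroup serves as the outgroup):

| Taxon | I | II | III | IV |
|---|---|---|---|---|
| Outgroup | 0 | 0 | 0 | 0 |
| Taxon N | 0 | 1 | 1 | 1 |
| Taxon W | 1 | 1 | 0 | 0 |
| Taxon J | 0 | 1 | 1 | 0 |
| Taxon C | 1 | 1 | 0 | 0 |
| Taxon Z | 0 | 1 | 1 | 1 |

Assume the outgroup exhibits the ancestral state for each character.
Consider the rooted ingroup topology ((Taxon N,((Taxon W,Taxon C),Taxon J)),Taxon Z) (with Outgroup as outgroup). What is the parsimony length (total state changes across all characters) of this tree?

6

Map each character onto ((Taxon N,((Taxon W,Taxon C),Taxon J)),Taxon Z) (rooted by Outgroup) and count the minimum state changes it requires (Fitch parsimony):
I: 1; II: 1; III: 2; IV: 2.
Total tree length = 6.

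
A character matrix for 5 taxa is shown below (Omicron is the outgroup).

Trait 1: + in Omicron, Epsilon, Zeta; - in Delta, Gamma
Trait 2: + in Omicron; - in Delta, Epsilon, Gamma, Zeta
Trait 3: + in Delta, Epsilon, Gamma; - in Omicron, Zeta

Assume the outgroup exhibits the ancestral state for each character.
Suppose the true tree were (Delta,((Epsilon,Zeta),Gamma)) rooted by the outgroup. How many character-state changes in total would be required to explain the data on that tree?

Map each character onto (Delta,((Epsilon,Zeta),Gamma)) (rooted by Omicron) and count the minimum state changes it requires (Fitch parsimony):
Trait 1: 2; Trait 2: 1; Trait 3: 2.
Total tree length = 5.

5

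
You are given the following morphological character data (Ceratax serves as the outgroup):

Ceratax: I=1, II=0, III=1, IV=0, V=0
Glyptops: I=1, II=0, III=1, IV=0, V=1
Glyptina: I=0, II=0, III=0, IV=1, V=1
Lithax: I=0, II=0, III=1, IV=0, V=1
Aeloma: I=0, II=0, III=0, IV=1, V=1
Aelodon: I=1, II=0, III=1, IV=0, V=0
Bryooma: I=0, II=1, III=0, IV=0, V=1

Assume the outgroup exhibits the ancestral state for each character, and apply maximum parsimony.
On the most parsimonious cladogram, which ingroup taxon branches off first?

Aelodon

Character polarity is set by the outgroup: the derived state is whichever differs from the outgroup's state, so for I, III the derived state is '0', and for the remaining characters it is '1'.
Only Aeloma, Bryooma, Glyptina, and Lithax show the derived state '0' for I, supporting them as a clade.
II (derived state '1') is unique to Bryooma (autapomorphy; uninformative for grouping).
III: derived state '0' in Aeloma, Bryooma, and Glyptina only — synapomorphy for {Aeloma, Bryooma, Glyptina}.
Only Aeloma and Glyptina show the derived state '1' for IV, supporting them as a clade.
Only Aeloma, Bryooma, Glyptina, Glyptops, and Lithax show the derived state '1' for V, supporting them as a clade.
Most parsimonious ingroup topology: ((Glyptops,(((Glyptina,Aeloma),Bryooma),Lithax)),Aelodon).
Aelodon is sister to the clade containing all other ingroup taxa, so it is the earliest-diverging (most basal) ingroup lineage.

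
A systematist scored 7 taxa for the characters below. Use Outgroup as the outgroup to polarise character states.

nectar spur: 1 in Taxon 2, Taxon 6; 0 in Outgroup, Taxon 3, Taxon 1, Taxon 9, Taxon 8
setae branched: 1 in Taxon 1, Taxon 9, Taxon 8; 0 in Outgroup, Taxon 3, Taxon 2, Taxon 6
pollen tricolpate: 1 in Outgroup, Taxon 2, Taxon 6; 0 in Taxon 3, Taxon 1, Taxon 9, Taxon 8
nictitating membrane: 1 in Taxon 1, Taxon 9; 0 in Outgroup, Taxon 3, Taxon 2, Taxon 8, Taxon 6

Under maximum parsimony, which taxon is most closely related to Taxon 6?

Character polarity is set by the outgroup: the derived state is whichever differs from the outgroup's state, so for pollen tricolpate the derived state is '0', and for the remaining characters it is '1'.
nectar spur: derived state '1' in Taxon 2 and Taxon 6 only — synapomorphy for {Taxon 2, Taxon 6}.
setae branched (derived state '1') is shared by Taxon 1, Taxon 8, and Taxon 9 — a synapomorphy uniting that clade.
Only Taxon 1, Taxon 3, Taxon 8, and Taxon 9 show the derived state '0' for pollen tricolpate, supporting them as a clade.
nictitating membrane: derived state '1' in Taxon 1 and Taxon 9 only — synapomorphy for {Taxon 1, Taxon 9}.
Most parsimonious ingroup topology: ((Taxon 3,((Taxon 1,Taxon 9),Taxon 8)),(Taxon 2,Taxon 6)).
Taxon 6 and Taxon 2 form a cherry on this tree, so they are sister taxa.

Taxon 2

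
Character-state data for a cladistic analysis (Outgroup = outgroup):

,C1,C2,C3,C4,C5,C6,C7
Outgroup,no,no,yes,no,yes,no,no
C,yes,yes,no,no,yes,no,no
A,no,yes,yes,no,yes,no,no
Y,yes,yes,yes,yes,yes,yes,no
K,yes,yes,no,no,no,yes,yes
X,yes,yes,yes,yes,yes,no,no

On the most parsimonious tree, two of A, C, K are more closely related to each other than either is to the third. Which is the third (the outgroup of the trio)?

A

Character polarity is set by the outgroup: the derived state is whichever differs from the outgroup's state, so for C3, C5 the derived state is 'no', and for the remaining characters it is 'yes'.
C1: derived state 'yes' in C, K, X, and Y only — synapomorphy for {C, K, X, Y}.
All ingroup taxa share the derived state 'yes' for C2; it defines the ingroup but does not resolve relationships within it.
Only C and K show the derived state 'no' for C3, supporting them as a clade.
C4: derived state 'yes' in X and Y only — synapomorphy for {X, Y}.
C5: derived state 'no' in K only — an autapomorphy, so it tells us nothing about relationships among taxa.
C6 groups K and Y, which is incompatible with the clades supported by the remaining characters; treating it as convergent (homoplasy) costs fewer steps than any alternative tree.
C7: derived state 'yes' in K only — an autapomorphy, so it tells us nothing about relationships among taxa.
Most parsimonious ingroup topology: (((C,K),(Y,X)),A).
K and C share a more recent common ancestor with each other than either does with A, so A is the least closely related of the three.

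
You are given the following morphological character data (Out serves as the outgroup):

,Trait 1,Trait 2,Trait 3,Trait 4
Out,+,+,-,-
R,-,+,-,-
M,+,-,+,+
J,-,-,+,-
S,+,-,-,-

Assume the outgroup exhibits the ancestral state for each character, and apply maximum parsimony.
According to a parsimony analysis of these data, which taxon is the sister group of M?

Character polarity is set by the outgroup: the derived state is whichever differs from the outgroup's state, so for Trait 1, Trait 2 the derived state is '-', and for the remaining characters it is '+'.
Trait 1 groups J and R, which is incompatible with the clades supported by the remaining characters; treating it as convergent (homoplasy) costs fewer steps than any alternative tree.
Only J, M, and S show the derived state '-' for Trait 2, supporting them as a clade.
Only J and M show the derived state '+' for Trait 3, supporting them as a clade.
Trait 4 (derived state '+') is unique to M (autapomorphy; uninformative for grouping).
Most parsimonious ingroup topology: (R,((M,J),S)).
M and J form a cherry on this tree, so they are sister taxa.

J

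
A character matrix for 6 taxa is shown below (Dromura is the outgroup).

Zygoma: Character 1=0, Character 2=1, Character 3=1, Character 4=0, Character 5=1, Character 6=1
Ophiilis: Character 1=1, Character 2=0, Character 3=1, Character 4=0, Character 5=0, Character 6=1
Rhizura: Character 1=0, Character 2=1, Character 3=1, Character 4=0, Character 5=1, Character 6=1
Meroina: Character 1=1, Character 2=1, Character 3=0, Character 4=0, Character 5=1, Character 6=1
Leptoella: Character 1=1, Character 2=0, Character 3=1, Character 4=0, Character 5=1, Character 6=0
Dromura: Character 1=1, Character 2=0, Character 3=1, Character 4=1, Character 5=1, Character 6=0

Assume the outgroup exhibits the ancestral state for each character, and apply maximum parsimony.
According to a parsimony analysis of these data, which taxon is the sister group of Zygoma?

Character polarity is set by the outgroup: the derived state is whichever differs from the outgroup's state, so for Character 1, Character 3, Character 4, Character 5 the derived state is '0', and for the remaining characters it is '1'.
Character 1 (derived state '0') is shared by Rhizura and Zygoma — a synapomorphy uniting that clade.
Character 2: derived state '1' in Meroina, Rhizura, and Zygoma only — synapomorphy for {Meroina, Rhizura, Zygoma}.
Character 3: derived state '0' in Meroina only — an autapomorphy, so it tells us nothing about relationships among taxa.
Character 4 (derived state '0') is shared by all ingroup taxa — unites the whole ingroup.
Character 5 (derived state '0') is unique to Ophiilis (autapomorphy; uninformative for grouping).
Character 6 (derived state '1') is shared by Meroina, Ophiilis, Rhizura, and Zygoma — a synapomorphy uniting that clade.
Most parsimonious ingroup topology: ((((Zygoma,Rhizura),Meroina),Ophiilis),Leptoella).
Zygoma and Rhizura form a cherry on this tree, so they are sister taxa.

Rhizura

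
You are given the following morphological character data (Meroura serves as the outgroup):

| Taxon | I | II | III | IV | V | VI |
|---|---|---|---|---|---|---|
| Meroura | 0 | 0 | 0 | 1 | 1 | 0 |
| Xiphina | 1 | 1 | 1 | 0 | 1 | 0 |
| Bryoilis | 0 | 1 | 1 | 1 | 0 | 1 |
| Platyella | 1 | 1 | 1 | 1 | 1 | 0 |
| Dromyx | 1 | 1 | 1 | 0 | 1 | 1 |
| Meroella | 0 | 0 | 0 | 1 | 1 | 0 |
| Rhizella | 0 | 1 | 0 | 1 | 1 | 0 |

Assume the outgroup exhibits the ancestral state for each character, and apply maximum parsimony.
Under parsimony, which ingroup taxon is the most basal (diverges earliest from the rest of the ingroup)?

Character polarity is set by the outgroup: the derived state is whichever differs from the outgroup's state, so for IV, V the derived state is '0', and for the remaining characters it is '1'.
I (derived state '1') is shared by Dromyx, Platyella, and Xiphina — a synapomorphy uniting that clade.
II (derived state '1') is shared by Bryoilis, Dromyx, Platyella, Rhizella, and Xiphina — a synapomorphy uniting that clade.
III (derived state '1') is shared by Bryoilis, Dromyx, Platyella, and Xiphina — a synapomorphy uniting that clade.
IV: derived state '0' in Dromyx and Xiphina only — synapomorphy for {Dromyx, Xiphina}.
V: derived state '0' in Bryoilis only — an autapomorphy, so it tells us nothing about relationships among taxa.
VI groups Bryoilis and Dromyx, which is incompatible with the clades supported by the remaining characters; treating it as convergent (homoplasy) costs fewer steps than any alternative tree.
Most parsimonious ingroup topology: (((((Xiphina,Dromyx),Platyella),Bryoilis),Rhizella),Meroella).
Meroella is sister to the clade containing all other ingroup taxa, so it is the earliest-diverging (most basal) ingroup lineage.

Meroella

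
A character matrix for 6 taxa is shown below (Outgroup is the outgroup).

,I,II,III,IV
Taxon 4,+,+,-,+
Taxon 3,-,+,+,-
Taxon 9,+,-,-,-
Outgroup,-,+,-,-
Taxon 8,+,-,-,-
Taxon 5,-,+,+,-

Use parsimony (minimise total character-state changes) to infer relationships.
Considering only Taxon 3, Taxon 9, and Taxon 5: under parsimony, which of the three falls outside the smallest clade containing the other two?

Character polarity is set by the outgroup: the derived state is whichever differs from the outgroup's state, so for II the derived state is '-', and for the remaining characters it is '+'.
I: derived state '+' in Taxon 4, Taxon 8, and Taxon 9 only — synapomorphy for {Taxon 4, Taxon 8, Taxon 9}.
II: derived state '-' in Taxon 8 and Taxon 9 only — synapomorphy for {Taxon 8, Taxon 9}.
III: derived state '+' in Taxon 3 and Taxon 5 only — synapomorphy for {Taxon 3, Taxon 5}.
IV (derived state '+') is unique to Taxon 4 (autapomorphy; uninformative for grouping).
Most parsimonious ingroup topology: (((Taxon 8,Taxon 9),Taxon 4),(Taxon 3,Taxon 5)).
Taxon 3 and Taxon 5 share a more recent common ancestor with each other than either does with Taxon 9, so Taxon 9 is the least closely related of the three.

Taxon 9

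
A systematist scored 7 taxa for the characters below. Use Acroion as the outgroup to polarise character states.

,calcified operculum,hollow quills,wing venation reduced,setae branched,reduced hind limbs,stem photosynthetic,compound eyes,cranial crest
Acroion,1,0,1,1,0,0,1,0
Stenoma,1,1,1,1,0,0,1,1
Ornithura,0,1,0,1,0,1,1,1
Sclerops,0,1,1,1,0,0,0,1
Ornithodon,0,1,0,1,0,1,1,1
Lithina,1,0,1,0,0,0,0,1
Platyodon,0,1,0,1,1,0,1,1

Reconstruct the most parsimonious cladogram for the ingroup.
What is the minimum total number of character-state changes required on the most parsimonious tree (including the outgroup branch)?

Character polarity is set by the outgroup: the derived state is whichever differs from the outgroup's state, so for calcified operculum, wing venation reduced, setae branched, compound eyes the derived state is '0', and for the remaining characters it is '1'.
calcified operculum: derived state '0' in Ornithodon, Ornithura, Platyodon, and Sclerops only — synapomorphy for {Ornithodon, Ornithura, Platyodon, Sclerops}.
Only Ornithodon, Ornithura, Platyodon, Sclerops, and Stenoma show the derived state '1' for hollow quills, supporting them as a clade.
wing venation reduced: derived state '0' in Ornithodon, Ornithura, and Platyodon only — synapomorphy for {Ornithodon, Ornithura, Platyodon}.
setae branched: derived state '0' in Lithina only — an autapomorphy, so it tells us nothing about relationships among taxa.
reduced hind limbs: derived state '1' in Platyodon only — an autapomorphy, so it tells us nothing about relationships among taxa.
stem photosynthetic: derived state '1' in Ornithodon and Ornithura only — synapomorphy for {Ornithodon, Ornithura}.
compound eyes (state '0') occurs in Lithina and Sclerops but conflicts with the nesting implied by the other characters — most parsimoniously interpreted as homoplasy.
cranial crest (derived state '1') is shared by all ingroup taxa — unites the whole ingroup.
Most parsimonious ingroup topology: ((Stenoma,(((Ornithura,Ornithodon),Platyodon),Sclerops)),Lithina).
Changes per character on this tree: calcified operculum: 1; hollow quills: 1; wing venation reduced: 1; setae branched: 1; reduced hind limbs: 1; stem photosynthetic: 1; compound eyes: 2; cranial crest: 1.
Total = 9.

9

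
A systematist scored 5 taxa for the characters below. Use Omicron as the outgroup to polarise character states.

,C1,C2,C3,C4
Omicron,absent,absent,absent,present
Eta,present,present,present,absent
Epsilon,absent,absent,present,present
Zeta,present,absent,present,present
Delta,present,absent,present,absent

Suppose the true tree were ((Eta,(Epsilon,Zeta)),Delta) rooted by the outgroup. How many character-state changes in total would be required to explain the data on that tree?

Map each character onto ((Eta,(Epsilon,Zeta)),Delta) (rooted by Omicron) and count the minimum state changes it requires (Fitch parsimony):
C1: 2; C2: 1; C3: 1; C4: 2.
Total tree length = 6.

6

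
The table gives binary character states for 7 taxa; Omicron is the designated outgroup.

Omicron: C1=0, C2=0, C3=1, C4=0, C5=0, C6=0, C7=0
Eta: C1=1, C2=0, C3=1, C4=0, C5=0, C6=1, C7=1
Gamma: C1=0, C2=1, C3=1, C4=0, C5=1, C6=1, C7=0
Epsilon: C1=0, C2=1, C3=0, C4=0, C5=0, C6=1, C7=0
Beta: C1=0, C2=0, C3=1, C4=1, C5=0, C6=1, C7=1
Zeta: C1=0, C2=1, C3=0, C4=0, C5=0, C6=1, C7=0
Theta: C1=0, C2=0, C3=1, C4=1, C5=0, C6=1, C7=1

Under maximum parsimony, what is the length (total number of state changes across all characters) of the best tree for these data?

Character polarity is set by the outgroup: the derived state is whichever differs from the outgroup's state, so for C3 the derived state is '0', and for the remaining characters it is '1'.
C1: derived state '1' in Eta only — an autapomorphy, so it tells us nothing about relationships among taxa.
Only Epsilon, Gamma, and Zeta show the derived state '1' for C2, supporting them as a clade.
Only Epsilon and Zeta show the derived state '0' for C3, supporting them as a clade.
C4: derived state '1' in Beta and Theta only — synapomorphy for {Beta, Theta}.
C5: derived state '1' in Gamma only — an autapomorphy, so it tells us nothing about relationships among taxa.
C6 (derived state '1') is shared by all ingroup taxa — unites the whole ingroup.
C7 (derived state '1') is shared by Beta, Eta, and Theta — a synapomorphy uniting that clade.
Most parsimonious ingroup topology: ((Eta,(Beta,Theta)),(Gamma,(Epsilon,Zeta))).
Changes per character on this tree: C1: 1; C2: 1; C3: 1; C4: 1; C5: 1; C6: 1; C7: 1.
Total = 7.

7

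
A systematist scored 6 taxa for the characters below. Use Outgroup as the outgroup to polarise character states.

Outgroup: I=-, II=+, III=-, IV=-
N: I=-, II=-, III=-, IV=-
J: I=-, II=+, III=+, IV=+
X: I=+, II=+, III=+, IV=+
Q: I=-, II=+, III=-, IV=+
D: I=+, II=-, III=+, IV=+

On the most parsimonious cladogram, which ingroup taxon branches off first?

Character polarity is set by the outgroup: the derived state is whichever differs from the outgroup's state, so for II the derived state is '-', and for the remaining characters it is '+'.
Only D and X show the derived state '+' for I, supporting them as a clade.
II groups D and N, which is incompatible with the clades supported by the remaining characters; treating it as convergent (homoplasy) costs fewer steps than any alternative tree.
III: derived state '+' in D, J, and X only — synapomorphy for {D, J, X}.
Only D, J, Q, and X show the derived state '+' for IV, supporting them as a clade.
Most parsimonious ingroup topology: (N,((J,(X,D)),Q)).
N is sister to the clade containing all other ingroup taxa, so it is the earliest-diverging (most basal) ingroup lineage.

N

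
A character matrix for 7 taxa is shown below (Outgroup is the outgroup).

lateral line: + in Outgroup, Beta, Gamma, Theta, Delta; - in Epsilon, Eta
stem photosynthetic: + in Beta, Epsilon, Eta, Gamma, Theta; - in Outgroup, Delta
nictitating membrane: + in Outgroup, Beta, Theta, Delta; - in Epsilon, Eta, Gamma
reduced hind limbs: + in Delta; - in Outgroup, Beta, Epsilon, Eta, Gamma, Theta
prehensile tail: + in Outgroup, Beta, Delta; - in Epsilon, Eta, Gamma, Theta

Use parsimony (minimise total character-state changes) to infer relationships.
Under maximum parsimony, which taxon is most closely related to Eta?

Character polarity is set by the outgroup: the derived state is whichever differs from the outgroup's state, so for lateral line, nictitating membrane, prehensile tail the derived state is '-', and for the remaining characters it is '+'.
lateral line (derived state '-') is shared by Epsilon and Eta — a synapomorphy uniting that clade.
stem photosynthetic (derived state '+') is shared by Beta, Epsilon, Eta, Gamma, and Theta — a synapomorphy uniting that clade.
nictitating membrane: derived state '-' in Epsilon, Eta, and Gamma only — synapomorphy for {Epsilon, Eta, Gamma}.
reduced hind limbs (derived state '+') is unique to Delta (autapomorphy; uninformative for grouping).
prehensile tail (derived state '-') is shared by Epsilon, Eta, Gamma, and Theta — a synapomorphy uniting that clade.
Most parsimonious ingroup topology: ((Beta,(((Epsilon,Eta),Gamma),Theta)),Delta).
Eta and Epsilon form a cherry on this tree, so they are sister taxa.

Epsilon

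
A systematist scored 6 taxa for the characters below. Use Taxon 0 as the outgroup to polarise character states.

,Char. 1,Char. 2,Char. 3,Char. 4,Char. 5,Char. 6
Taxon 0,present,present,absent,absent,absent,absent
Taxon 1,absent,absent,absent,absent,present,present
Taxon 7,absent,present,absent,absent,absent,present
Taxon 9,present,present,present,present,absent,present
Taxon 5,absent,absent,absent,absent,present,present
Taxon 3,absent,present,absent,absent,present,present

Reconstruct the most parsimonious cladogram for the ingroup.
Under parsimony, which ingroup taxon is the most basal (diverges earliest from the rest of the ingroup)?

Character polarity is set by the outgroup: the derived state is whichever differs from the outgroup's state, so for Char. 1, Char. 2 the derived state is 'absent', and for the remaining characters it is 'present'.
Char. 1: derived state 'absent' in Taxon 1, Taxon 3, Taxon 5, and Taxon 7 only — synapomorphy for {Taxon 1, Taxon 3, Taxon 5, Taxon 7}.
Only Taxon 1 and Taxon 5 show the derived state 'absent' for Char. 2, supporting them as a clade.
Char. 3 (derived state 'present') is unique to Taxon 9 (autapomorphy; uninformative for grouping).
Char. 4 (derived state 'present') is unique to Taxon 9 (autapomorphy; uninformative for grouping).
Char. 5: derived state 'present' in Taxon 1, Taxon 3, and Taxon 5 only — synapomorphy for {Taxon 1, Taxon 3, Taxon 5}.
All ingroup taxa share the derived state 'present' for Char. 6; it defines the ingroup but does not resolve relationships within it.
Most parsimonious ingroup topology: ((((Taxon 1,Taxon 5),Taxon 3),Taxon 7),Taxon 9).
Taxon 9 is sister to the clade containing all other ingroup taxa, so it is the earliest-diverging (most basal) ingroup lineage.

Taxon 9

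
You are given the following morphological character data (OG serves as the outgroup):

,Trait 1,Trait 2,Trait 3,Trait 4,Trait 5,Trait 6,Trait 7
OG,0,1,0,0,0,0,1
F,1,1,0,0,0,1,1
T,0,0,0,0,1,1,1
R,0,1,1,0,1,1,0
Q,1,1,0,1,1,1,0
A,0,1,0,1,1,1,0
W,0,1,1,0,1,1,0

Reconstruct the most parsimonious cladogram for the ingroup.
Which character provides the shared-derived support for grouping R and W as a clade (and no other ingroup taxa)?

Trait 3

Character polarity is set by the outgroup: the derived state is whichever differs from the outgroup's state, so for Trait 2, Trait 7 the derived state is '0', and for the remaining characters it is '1'.
Trait 1 groups F and Q, which is incompatible with the clades supported by the remaining characters; treating it as convergent (homoplasy) costs fewer steps than any alternative tree.
Trait 2 (derived state '0') is unique to T (autapomorphy; uninformative for grouping).
Trait 3 (derived state '1') is shared by R and W — a synapomorphy uniting that clade.
Trait 4: derived state '1' in A and Q only — synapomorphy for {A, Q}.
Trait 5 (derived state '1') is shared by A, Q, R, T, and W — a synapomorphy uniting that clade.
Trait 6 (derived state '1') is shared by all ingroup taxa — unites the whole ingroup.
Trait 7 (derived state '0') is shared by A, Q, R, and W — a synapomorphy uniting that clade.
Most parsimonious ingroup topology: (F,(T,((R,W),(Q,A)))).
The clade {R, W} is supported by Trait 3: its derived state '1' occurs in exactly those taxa and in no other taxon (including the outgroup).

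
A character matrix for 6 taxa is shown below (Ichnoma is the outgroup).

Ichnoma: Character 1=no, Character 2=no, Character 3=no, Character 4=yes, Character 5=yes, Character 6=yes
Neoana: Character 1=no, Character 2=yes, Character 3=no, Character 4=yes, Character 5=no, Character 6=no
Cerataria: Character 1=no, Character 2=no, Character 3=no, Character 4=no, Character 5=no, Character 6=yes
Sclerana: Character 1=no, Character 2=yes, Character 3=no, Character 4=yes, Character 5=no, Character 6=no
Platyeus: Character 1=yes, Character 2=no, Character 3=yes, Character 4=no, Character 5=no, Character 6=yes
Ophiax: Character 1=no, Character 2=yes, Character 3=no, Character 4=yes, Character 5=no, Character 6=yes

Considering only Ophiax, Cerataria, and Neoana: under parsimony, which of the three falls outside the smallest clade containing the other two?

Cerataria

Character polarity is set by the outgroup: the derived state is whichever differs from the outgroup's state, so for Character 4, Character 5, Character 6 the derived state is 'no', and for the remaining characters it is 'yes'.
Character 1: derived state 'yes' in Platyeus only — an autapomorphy, so it tells us nothing about relationships among taxa.
Only Neoana, Ophiax, and Sclerana show the derived state 'yes' for Character 2, supporting them as a clade.
Character 3: derived state 'yes' in Platyeus only — an autapomorphy, so it tells us nothing about relationships among taxa.
Character 4 (derived state 'no') is shared by Cerataria and Platyeus — a synapomorphy uniting that clade.
Character 5 (derived state 'no') is shared by all ingroup taxa — unites the whole ingroup.
Only Neoana and Sclerana show the derived state 'no' for Character 6, supporting them as a clade.
Most parsimonious ingroup topology: (((Neoana,Sclerana),Ophiax),(Cerataria,Platyeus)).
Ophiax and Neoana share a more recent common ancestor with each other than either does with Cerataria, so Cerataria is the least closely related of the three.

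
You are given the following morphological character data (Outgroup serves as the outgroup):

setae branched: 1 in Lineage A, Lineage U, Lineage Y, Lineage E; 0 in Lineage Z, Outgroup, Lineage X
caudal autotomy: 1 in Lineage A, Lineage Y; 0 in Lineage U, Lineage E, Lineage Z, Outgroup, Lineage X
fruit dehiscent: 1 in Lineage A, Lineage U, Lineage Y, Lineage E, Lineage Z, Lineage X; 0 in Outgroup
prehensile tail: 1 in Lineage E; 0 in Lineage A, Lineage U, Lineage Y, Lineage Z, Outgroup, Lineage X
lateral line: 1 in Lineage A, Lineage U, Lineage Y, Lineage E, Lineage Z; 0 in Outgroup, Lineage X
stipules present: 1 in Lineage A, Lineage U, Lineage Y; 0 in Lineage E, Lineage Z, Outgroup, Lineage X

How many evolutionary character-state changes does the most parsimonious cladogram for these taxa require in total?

The outgroup has state '0' for every character, so '1' is the derived state throughout.
setae branched: derived state '1' in Lineage A, Lineage E, Lineage U, and Lineage Y only — synapomorphy for {Lineage A, Lineage E, Lineage U, Lineage Y}.
caudal autotomy: derived state '1' in Lineage A and Lineage Y only — synapomorphy for {Lineage A, Lineage Y}.
All ingroup taxa share the derived state '1' for fruit dehiscent; it defines the ingroup but does not resolve relationships within it.
prehensile tail (derived state '1') is unique to Lineage E (autapomorphy; uninformative for grouping).
lateral line: derived state '1' in Lineage A, Lineage E, Lineage U, Lineage Y, and Lineage Z only — synapomorphy for {Lineage A, Lineage E, Lineage U, Lineage Y, Lineage Z}.
stipules present (derived state '1') is shared by Lineage A, Lineage U, and Lineage Y — a synapomorphy uniting that clade.
Most parsimonious ingroup topology: (((Lineage E,(Lineage U,(Lineage Y,Lineage A))),Lineage Z),Lineage X).
Changes per character on this tree: setae branched: 1; caudal autotomy: 1; fruit dehiscent: 1; prehensile tail: 1; lateral line: 1; stipules present: 1.
Total = 6.

6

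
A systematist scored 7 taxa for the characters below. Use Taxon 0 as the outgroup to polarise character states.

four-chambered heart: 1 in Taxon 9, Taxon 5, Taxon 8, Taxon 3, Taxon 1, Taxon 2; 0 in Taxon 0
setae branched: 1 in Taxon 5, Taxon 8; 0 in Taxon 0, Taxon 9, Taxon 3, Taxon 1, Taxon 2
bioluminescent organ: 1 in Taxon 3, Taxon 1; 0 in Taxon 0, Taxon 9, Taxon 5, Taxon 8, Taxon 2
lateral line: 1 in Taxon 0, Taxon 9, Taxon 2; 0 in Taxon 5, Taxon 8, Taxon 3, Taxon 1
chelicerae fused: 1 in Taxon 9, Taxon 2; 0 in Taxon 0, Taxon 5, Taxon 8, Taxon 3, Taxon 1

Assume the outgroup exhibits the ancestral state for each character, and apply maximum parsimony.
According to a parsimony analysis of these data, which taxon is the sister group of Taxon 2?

Taxon 9

Character polarity is set by the outgroup: the derived state is whichever differs from the outgroup's state, so for lateral line the derived state is '0', and for the remaining characters it is '1'.
All ingroup taxa share the derived state '1' for four-chambered heart; it defines the ingroup but does not resolve relationships within it.
Only Taxon 5 and Taxon 8 show the derived state '1' for setae branched, supporting them as a clade.
bioluminescent organ: derived state '1' in Taxon 1 and Taxon 3 only — synapomorphy for {Taxon 1, Taxon 3}.
lateral line: derived state '0' in Taxon 1, Taxon 3, Taxon 5, and Taxon 8 only — synapomorphy for {Taxon 1, Taxon 3, Taxon 5, Taxon 8}.
chelicerae fused (derived state '1') is shared by Taxon 2 and Taxon 9 — a synapomorphy uniting that clade.
Most parsimonious ingroup topology: ((Taxon 9,Taxon 2),((Taxon 5,Taxon 8),(Taxon 3,Taxon 1))).
Taxon 2 and Taxon 9 form a cherry on this tree, so they are sister taxa.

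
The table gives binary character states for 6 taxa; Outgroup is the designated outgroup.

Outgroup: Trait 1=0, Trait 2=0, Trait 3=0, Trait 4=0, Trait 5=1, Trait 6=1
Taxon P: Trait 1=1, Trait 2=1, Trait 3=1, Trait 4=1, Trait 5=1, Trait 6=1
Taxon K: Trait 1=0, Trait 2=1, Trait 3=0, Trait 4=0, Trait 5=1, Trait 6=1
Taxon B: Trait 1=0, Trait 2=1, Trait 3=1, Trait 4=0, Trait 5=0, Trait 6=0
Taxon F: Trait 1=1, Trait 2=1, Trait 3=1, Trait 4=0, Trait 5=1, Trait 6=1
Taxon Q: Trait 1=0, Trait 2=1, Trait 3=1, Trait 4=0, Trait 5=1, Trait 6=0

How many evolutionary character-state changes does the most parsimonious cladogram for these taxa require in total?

6

Character polarity is set by the outgroup: the derived state is whichever differs from the outgroup's state, so for Trait 5, Trait 6 the derived state is '0', and for the remaining characters it is '1'.
Trait 1 (derived state '1') is shared by Taxon F and Taxon P — a synapomorphy uniting that clade.
All ingroup taxa share the derived state '1' for Trait 2; it defines the ingroup but does not resolve relationships within it.
Trait 3: derived state '1' in Taxon B, Taxon F, Taxon P, and Taxon Q only — synapomorphy for {Taxon B, Taxon F, Taxon P, Taxon Q}.
Trait 4: derived state '1' in Taxon P only — an autapomorphy, so it tells us nothing about relationships among taxa.
Trait 5: derived state '0' in Taxon B only — an autapomorphy, so it tells us nothing about relationships among taxa.
Trait 6 (derived state '0') is shared by Taxon B and Taxon Q — a synapomorphy uniting that clade.
Most parsimonious ingroup topology: (((Taxon Q,Taxon B),(Taxon P,Taxon F)),Taxon K).
Changes per character on this tree: Trait 1: 1; Trait 2: 1; Trait 3: 1; Trait 4: 1; Trait 5: 1; Trait 6: 1.
Total = 6.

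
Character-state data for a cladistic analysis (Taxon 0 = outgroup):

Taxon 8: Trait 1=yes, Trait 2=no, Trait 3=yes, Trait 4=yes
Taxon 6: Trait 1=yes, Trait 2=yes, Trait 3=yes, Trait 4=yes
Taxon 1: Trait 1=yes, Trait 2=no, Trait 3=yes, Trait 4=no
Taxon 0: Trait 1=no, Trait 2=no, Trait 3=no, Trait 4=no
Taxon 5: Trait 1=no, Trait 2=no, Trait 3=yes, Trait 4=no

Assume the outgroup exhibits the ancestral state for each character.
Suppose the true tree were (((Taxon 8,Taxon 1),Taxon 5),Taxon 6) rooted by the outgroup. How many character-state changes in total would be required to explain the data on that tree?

6

Map each character onto (((Taxon 8,Taxon 1),Taxon 5),Taxon 6) (rooted by Taxon 0) and count the minimum state changes it requires (Fitch parsimony):
Trait 1: 2; Trait 2: 1; Trait 3: 1; Trait 4: 2.
Total tree length = 6.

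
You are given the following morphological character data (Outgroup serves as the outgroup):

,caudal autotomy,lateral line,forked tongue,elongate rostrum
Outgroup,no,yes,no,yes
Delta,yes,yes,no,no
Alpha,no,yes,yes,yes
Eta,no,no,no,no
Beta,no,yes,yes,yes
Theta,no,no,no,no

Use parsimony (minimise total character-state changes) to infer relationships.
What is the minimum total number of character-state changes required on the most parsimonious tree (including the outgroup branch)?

4

Character polarity is set by the outgroup: the derived state is whichever differs from the outgroup's state, so for lateral line, elongate rostrum the derived state is 'no', and for the remaining characters it is 'yes'.
caudal autotomy (derived state 'yes') is unique to Delta (autapomorphy; uninformative for grouping).
Only Eta and Theta show the derived state 'no' for lateral line, supporting them as a clade.
Only Alpha and Beta show the derived state 'yes' for forked tongue, supporting them as a clade.
Only Delta, Eta, and Theta show the derived state 'no' for elongate rostrum, supporting them as a clade.
Most parsimonious ingroup topology: ((Delta,(Eta,Theta)),(Alpha,Beta)).
Changes per character on this tree: caudal autotomy: 1; lateral line: 1; forked tongue: 1; elongate rostrum: 1.
Total = 4.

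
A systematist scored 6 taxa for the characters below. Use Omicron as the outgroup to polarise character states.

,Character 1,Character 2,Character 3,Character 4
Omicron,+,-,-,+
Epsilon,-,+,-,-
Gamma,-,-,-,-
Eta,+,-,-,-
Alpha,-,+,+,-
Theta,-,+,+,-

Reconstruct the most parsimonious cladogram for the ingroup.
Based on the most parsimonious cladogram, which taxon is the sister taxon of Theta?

Character polarity is set by the outgroup: the derived state is whichever differs from the outgroup's state, so for Character 1, Character 4 the derived state is '-', and for the remaining characters it is '+'.
Character 1 (derived state '-') is shared by Alpha, Epsilon, Gamma, and Theta — a synapomorphy uniting that clade.
Only Alpha, Epsilon, and Theta show the derived state '+' for Character 2, supporting them as a clade.
Only Alpha and Theta show the derived state '+' for Character 3, supporting them as a clade.
All ingroup taxa share the derived state '-' for Character 4; it defines the ingroup but does not resolve relationships within it.
Most parsimonious ingroup topology: (((Epsilon,(Alpha,Theta)),Gamma),Eta).
Theta and Alpha form a cherry on this tree, so they are sister taxa.

Alpha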